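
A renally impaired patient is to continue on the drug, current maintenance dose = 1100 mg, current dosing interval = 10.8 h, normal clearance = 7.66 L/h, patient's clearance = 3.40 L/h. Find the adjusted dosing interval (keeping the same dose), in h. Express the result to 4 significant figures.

24.33 h

To keep the same average steady-state level, dosing rate must scale with clearance.
CL ratio = 3.40 / 7.66 = 0.4439
New interval (same dose) = 10.8 / 0.4439 = 24.33 h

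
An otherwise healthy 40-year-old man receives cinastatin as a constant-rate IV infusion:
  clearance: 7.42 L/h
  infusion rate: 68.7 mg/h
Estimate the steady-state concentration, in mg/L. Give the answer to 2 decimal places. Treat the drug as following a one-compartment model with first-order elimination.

At steady state Css = R₀ / CL = 68.7 / 7.420 = 9.259 mg/L

9.26 mg/L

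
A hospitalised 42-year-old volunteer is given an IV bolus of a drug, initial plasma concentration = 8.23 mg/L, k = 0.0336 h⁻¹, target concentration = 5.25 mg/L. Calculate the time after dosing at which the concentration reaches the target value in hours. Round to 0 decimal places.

13 h

t = ln(C₀ / C) / k = ln(8.230 / 5.25) / 0.03360
  = ln(1.568) / 0.03360 = 0.4498 / 0.03360 = 13.39 h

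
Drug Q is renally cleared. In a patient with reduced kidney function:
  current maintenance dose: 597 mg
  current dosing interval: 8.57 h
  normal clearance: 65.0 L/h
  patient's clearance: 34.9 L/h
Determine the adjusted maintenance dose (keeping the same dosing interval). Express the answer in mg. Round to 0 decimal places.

To keep the same average steady-state level, dosing rate must scale with clearance.
CL ratio = 34.9 / 65.0 = 0.5369
New dose (same interval) = 597 × 0.5369 = 320.5 mg

321 mg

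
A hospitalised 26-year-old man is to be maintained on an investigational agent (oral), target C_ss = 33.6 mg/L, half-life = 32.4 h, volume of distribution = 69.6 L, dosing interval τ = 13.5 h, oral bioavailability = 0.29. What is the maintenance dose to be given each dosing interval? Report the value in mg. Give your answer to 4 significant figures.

k = ln2 / t½ = 0.693147 / 32.4 = 0.02139 h⁻¹
CL = k × Vd = 0.02139 × 69.6 = 1.489 L/h
At steady state, F × (Dose/τ) = Css × CL.
Dose = Css × CL × τ / F = 33.6 × 1.489 × 13.5 / 0.29 = 2329 mg

2329 mg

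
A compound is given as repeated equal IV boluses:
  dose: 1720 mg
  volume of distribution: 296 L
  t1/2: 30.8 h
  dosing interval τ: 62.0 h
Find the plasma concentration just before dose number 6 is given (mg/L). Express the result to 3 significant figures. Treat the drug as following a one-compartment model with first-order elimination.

1.91 mg/L

C₀ per dose = Dose / Vd = 1720 / 296 = 5.811 mg/L
k = ln2 / t½ = 0.693147 / 30.8 = 0.02250 h⁻¹
Fraction remaining after one interval: r = e^(−kτ) = e^(−0.02250 × 62.0) = 0.2478
Before dose 6, 5 doses have been given (aged 1τ, 2τ, 3τ, 4τ, 5τ).
C_trough = C₀ × (r + r² + … + r^5) = C₀ × r(1−r^5)/(1−r)
        = 5.811 × 0.2478 × (1 − 0.0009343) / (1 − 0.2478) = 1.913 mg/L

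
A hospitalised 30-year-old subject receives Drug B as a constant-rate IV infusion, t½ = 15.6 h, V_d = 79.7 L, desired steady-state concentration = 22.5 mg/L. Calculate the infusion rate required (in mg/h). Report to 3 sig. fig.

k = ln2 / t½ = 0.693147 / 15.6 = 0.04443 h⁻¹
CL = k × Vd = 0.04443 × 79.7 = 3.541 L/h
At steady state, infusion rate R₀ = Css × CL = 22.5 × 3.541 = 79.67 mg/h

79.7 mg/h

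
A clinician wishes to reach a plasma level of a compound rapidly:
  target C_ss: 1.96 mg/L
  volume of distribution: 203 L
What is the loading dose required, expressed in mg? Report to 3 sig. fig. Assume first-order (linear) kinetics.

398 mg

LD = Css × Vd = 1.96 × 203 = 397.9 mg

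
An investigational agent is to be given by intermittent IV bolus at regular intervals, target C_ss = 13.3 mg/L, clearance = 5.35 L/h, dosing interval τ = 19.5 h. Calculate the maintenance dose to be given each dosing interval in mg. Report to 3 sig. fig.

1390 mg

At steady state, Dose/τ = Css × CL.
Dose = Css × CL × τ = 13.3 × 5.350 × 19.5 = 1388 mg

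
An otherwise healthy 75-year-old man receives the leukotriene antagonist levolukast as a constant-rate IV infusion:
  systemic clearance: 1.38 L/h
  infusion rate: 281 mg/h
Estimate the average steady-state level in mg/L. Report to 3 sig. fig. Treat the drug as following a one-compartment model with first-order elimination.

At steady state Css = R₀ / CL = 281 / 1.380 = 203.6 mg/L

204 mg/L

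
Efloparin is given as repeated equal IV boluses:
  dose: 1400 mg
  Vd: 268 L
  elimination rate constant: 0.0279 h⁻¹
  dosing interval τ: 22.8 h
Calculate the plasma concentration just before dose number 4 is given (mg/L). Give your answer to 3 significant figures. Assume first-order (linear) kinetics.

5.00 mg/L

C₀ per dose = Dose / Vd = 1400 / 268 = 5.224 mg/L
Fraction remaining after one interval: r = e^(−kτ) = e^(−0.02790 × 22.8) = 0.5293
Before dose 4, 3 doses have been given (aged 1τ, 2τ, 3τ).
C_trough = C₀ × (r + r² + … + r^3) = C₀ × r(1−r^3)/(1−r)
        = 5.224 × 0.5293 × (1 − 0.1483) / (1 − 0.5293) = 5.003 mg/L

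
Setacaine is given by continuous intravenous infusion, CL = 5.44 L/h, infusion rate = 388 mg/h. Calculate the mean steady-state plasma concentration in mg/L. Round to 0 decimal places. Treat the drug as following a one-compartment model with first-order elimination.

At steady state Css = R₀ / CL = 388 / 5.440 = 71.32 mg/L

71 mg/L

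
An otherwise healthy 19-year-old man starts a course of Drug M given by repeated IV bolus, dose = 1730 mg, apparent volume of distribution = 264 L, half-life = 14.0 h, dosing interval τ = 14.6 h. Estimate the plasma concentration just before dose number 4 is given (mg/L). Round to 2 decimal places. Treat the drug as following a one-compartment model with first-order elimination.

C₀ per dose = Dose / Vd = 1730 / 264 = 6.553 mg/L
k = ln2 / t½ = 0.693147 / 14.0 = 0.04951 h⁻¹
Fraction remaining after one interval: r = e^(−kτ) = e^(−0.04951 × 14.6) = 0.4854
Before dose 4, 3 doses have been given (aged 1τ, 2τ, 3τ).
C_trough = C₀ × (r + r² + … + r^3) = C₀ × r(1−r^3)/(1−r)
        = 6.553 × 0.4854 × (1 − 0.1144) / (1 − 0.4854) = 5.474 mg/L

5.47 mg/L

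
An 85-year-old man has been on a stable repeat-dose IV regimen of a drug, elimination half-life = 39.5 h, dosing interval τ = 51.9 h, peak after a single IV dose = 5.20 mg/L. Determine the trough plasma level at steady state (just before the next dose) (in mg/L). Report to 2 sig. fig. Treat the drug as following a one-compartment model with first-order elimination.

3.5 mg/L

k = ln2 / t½ = 0.693147 / 39.5 = 0.01755 h⁻¹
e^(−kτ) = e^(−0.01755 × 51.9) = 0.4022
Accumulation ratio R = 1 / (1 − e^(−kτ)) = 1 / (1 − 0.4022) = 1.673
Steady-state trough = C₀ × R × e^(−kτ) = 5.20 × 1.673 × 0.4022 = 3.499 mg/L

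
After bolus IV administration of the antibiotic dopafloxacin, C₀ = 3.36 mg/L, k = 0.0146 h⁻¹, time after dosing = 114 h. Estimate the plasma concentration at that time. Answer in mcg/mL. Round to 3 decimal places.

0.636 mcg/mL

C = C₀ · e^(−k·t) = 3.360 × e^(−0.01460 × 114)
  = 3.360 × 0.1893 = 0.6360 mg/L
(0.6360 mg/L = 0.6360 mcg/mL)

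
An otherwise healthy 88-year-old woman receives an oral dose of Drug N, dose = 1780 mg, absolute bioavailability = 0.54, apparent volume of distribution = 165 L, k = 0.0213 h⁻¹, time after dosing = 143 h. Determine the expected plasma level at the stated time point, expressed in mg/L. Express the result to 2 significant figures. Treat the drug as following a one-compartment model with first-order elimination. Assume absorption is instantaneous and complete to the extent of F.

Amount reaching circulation = F × Dose = 0.54 × 1780 = 961.2 mg
C₀ = F·Dose / Vd = 961.2 / 165 = 5.825 mg/L
C = C₀ · e^(−k·t) = 5.825 × e^(−0.02130 × 143)
  = 5.825 × 0.04755 = 0.2770 mg/L

0.28 mg/L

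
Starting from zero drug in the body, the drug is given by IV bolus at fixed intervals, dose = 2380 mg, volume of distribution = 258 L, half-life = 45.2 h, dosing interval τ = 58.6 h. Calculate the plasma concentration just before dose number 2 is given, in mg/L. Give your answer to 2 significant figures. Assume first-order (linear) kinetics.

3.8 mg/L

C₀ per dose = Dose / Vd = 2380 / 258 = 9.225 mg/L
k = ln2 / t½ = 0.693147 / 45.2 = 0.01534 h⁻¹
Fraction remaining after one interval: r = e^(−kτ) = e^(−0.01534 × 58.6) = 0.4070
Before dose 2, 1 dose has been given (aged 1τ).
C_trough = C₀ × r = 9.225 × 0.4070 = 3.755 mg/L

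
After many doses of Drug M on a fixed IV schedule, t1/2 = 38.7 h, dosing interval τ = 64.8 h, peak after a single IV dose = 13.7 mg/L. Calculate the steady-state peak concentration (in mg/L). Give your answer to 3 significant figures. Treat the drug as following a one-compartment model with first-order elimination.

k = ln2 / t½ = 0.693147 / 38.7 = 0.01791 h⁻¹
e^(−kτ) = e^(−0.01791 × 64.8) = 0.3133
Accumulation ratio R = 1 / (1 − e^(−kτ)) = 1 / (1 − 0.3133) = 1.456
Steady-state peak = C₀ × R = 13.7 × 1.456 = 19.95 mg/L

20.0 mg/L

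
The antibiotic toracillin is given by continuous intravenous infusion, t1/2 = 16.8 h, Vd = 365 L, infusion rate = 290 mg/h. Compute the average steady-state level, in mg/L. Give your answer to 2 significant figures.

19 mg/L

k = ln2 / t½ = 0.693147 / 16.8 = 0.04126 h⁻¹
CL = k × Vd = 0.04126 × 365 = 15.06 L/h
At steady state Css = R₀ / CL = 290 / 15.06 = 19.26 mg/L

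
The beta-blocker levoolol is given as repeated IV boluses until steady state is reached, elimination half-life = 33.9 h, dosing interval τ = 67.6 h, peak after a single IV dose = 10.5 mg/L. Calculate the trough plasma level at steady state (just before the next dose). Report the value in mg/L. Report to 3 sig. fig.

3.52 mg/L

k = ln2 / t½ = 0.693147 / 33.9 = 0.02045 h⁻¹
e^(−kτ) = e^(−0.02045 × 67.6) = 0.2510
Accumulation ratio R = 1 / (1 − e^(−kτ)) = 1 / (1 − 0.2510) = 1.335
Steady-state trough = C₀ × R × e^(−kτ) = 10.5 × 1.335 × 0.2510 = 3.518 mg/L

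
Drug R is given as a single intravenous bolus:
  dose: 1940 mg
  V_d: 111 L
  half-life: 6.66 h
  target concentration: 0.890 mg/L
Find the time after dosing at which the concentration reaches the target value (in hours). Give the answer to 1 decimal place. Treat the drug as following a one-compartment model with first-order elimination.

C₀ = Dose / Vd = 1940 / 111 = 17.48 mg/L
k = ln2 / t½ = 0.693147 / 6.66 = 0.1041 h⁻¹
t = ln(C₀ / C) / k = ln(17.48 / 0.890) / 0.1041
  = ln(19.64) / 0.1041 = 2.978 / 0.1041 = 28.61 h

28.6 h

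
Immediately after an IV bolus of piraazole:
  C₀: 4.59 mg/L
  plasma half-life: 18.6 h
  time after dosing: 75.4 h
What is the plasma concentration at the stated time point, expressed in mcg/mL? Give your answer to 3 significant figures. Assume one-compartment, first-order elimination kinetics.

k = ln2 / t½ = 0.693147 / 18.6 = 0.03727 h⁻¹
C = C₀ · e^(−k·t) = 4.590 × e^(−0.03727 × 75.4)
  = 4.590 × 0.06020 = 0.2763 mg/L
(0.2763 mg/L = 0.2763 mcg/mL)

0.276 mcg/mL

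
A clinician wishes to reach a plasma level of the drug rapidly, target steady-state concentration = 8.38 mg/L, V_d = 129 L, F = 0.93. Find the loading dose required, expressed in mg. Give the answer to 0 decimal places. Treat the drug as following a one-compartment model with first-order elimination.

1162 mg

LD = Css × Vd / F = 8.38 × 129 / 0.93 = 1162 mg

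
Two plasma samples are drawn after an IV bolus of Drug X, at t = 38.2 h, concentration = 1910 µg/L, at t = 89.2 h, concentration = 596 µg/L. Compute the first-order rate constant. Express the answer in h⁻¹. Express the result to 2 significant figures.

0.023 h⁻¹

k = ln(C₁/C₂) / (t₂ − t₁) = ln(1910/596) / (89.2 − 38.2)
  = 1.165 / 51.00 = 0.02284 h⁻¹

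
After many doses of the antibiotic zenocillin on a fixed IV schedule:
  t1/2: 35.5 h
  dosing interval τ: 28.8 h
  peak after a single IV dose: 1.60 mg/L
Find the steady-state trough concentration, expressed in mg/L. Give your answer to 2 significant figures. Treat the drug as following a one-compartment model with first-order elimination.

k = ln2 / t½ = 0.693147 / 35.5 = 0.01953 h⁻¹
e^(−kτ) = e^(−0.01953 × 28.8) = 0.5698
Accumulation ratio R = 1 / (1 − e^(−kτ)) = 1 / (1 − 0.5698) = 2.325
Steady-state trough = C₀ × R × e^(−kτ) = 1.60 × 2.325 × 0.5698 = 2.120 mg/L

2.1 mg/L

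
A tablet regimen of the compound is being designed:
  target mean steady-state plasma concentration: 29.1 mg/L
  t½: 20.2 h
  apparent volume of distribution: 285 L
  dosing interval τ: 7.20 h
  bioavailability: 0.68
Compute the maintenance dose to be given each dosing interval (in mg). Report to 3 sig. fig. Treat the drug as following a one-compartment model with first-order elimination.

3010 mg

k = ln2 / t½ = 0.693147 / 20.2 = 0.03431 h⁻¹
CL = k × Vd = 0.03431 × 285 = 9.778 L/h
At steady state, F × (Dose/τ) = Css × CL.
Dose = Css × CL × τ / F = 29.1 × 9.778 × 7.20 / 0.68 = 3013 mg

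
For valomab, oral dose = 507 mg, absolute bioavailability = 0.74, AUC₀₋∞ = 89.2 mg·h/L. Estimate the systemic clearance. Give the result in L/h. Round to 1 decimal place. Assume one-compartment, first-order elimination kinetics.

CL = F·Dose / AUC = 0.74 × 507 / 89.2 = 4.206 L/h

4.2 L/h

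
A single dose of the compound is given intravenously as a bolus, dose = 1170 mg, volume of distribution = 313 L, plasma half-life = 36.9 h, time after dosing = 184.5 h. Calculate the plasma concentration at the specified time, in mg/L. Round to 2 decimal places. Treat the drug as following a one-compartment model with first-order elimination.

0.12 mg/L

C₀ = Dose / Vd = 1170 / 313 = 3.738 mg/L
k = ln2 / t½ = 0.693147 / 36.9 = 0.01878 h⁻¹
t / t½ = 184.5 / 36.9 = 5 half-lives
C = C₀ × (1/2)^5 = 3.738 × 0.03125 = 0.1168 mg/L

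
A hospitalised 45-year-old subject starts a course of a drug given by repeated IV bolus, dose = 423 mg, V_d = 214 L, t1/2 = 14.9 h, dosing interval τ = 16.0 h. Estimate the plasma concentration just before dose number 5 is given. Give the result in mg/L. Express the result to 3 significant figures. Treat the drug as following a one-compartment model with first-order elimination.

1.70 mg/L

C₀ per dose = Dose / Vd = 423 / 214 = 1.977 mg/L
k = ln2 / t½ = 0.693147 / 14.9 = 0.04652 h⁻¹
Fraction remaining after one interval: r = e^(−kτ) = e^(−0.04652 × 16.0) = 0.4751
Before dose 5, 4 doses have been given (aged 1τ, 2τ, 3τ, 4τ).
C_trough = C₀ × (r + r² + … + r^4) = C₀ × r(1−r^4)/(1−r)
        = 1.977 × 0.4751 × (1 − 0.05095) / (1 − 0.4751) = 1.698 mg/L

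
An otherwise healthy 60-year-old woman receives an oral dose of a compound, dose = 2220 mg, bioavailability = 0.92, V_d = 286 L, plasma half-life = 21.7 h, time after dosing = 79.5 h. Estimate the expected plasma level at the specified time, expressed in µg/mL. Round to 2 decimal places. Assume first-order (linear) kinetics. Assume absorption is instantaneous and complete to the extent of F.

Amount reaching circulation = F × Dose = 0.92 × 2220 = 2042 mg
C₀ = F·Dose / Vd = 2042 / 286 = 7.140 mg/L
k = ln2 / t½ = 0.693147 / 21.7 = 0.03194 h⁻¹
C = C₀ · e^(−k·t) = 7.140 × e^(−0.03194 × 79.5)
  = 7.140 × 0.07893 = 0.5636 mg/L
(0.5636 mg/L = 0.5636 µg/mL)

0.56 µg/mL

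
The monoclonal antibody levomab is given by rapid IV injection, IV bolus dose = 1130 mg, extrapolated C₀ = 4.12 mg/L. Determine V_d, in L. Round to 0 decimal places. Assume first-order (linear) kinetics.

274 L

Vd = Dose / C₀ = 1130 / 4.12 = 274.3 L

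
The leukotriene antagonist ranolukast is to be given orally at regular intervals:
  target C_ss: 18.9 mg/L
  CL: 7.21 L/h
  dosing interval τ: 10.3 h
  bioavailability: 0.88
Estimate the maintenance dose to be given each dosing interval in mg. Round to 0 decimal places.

At steady state, F × (Dose/τ) = Css × CL.
Dose = Css × CL × τ / F = 18.9 × 7.210 × 10.3 / 0.88 = 1595 mg

1595 mg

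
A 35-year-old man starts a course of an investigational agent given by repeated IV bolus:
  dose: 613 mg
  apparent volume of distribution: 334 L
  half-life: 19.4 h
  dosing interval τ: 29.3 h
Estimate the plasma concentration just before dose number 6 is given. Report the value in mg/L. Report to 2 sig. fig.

C₀ per dose = Dose / Vd = 613 / 334 = 1.835 mg/L
k = ln2 / t½ = 0.693147 / 19.4 = 0.03573 h⁻¹
Fraction remaining after one interval: r = e^(−kτ) = e^(−0.03573 × 29.3) = 0.3510
Before dose 6, 5 doses have been given (aged 1τ, 2τ, 3τ, 4τ, 5τ).
C_trough = C₀ × (r + r² + … + r^5) = C₀ × r(1−r^5)/(1−r)
        = 1.835 × 0.3510 × (1 − 0.005328) / (1 − 0.3510) = 0.9871 mg/L

0.99 mg/L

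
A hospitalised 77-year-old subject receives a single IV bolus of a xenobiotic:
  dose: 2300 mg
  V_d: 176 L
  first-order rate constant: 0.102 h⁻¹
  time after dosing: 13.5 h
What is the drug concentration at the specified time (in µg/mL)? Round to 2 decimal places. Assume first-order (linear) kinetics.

3.30 µg/mL

C₀ = Dose / Vd = 2300 / 176 = 13.07 mg/L
C = C₀ · e^(−k·t) = 13.07 × e^(−0.1020 × 13.5)
  = 13.07 × 0.2523 = 3.298 mg/L
(3.298 mg/L = 3.298 µg/mL)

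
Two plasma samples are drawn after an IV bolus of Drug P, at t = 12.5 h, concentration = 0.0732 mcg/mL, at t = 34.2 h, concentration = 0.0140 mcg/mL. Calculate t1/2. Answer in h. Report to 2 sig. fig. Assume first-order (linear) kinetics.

k = ln(C₁/C₂) / (t₂ − t₁) = ln(0.0732/0.0140) / (34.2 − 12.5)
  = 1.654 / 21.70 = 0.07622 h⁻¹
t½ = ln2 / k = 0.693147 / 0.07622 = 9.094 h

9.1 h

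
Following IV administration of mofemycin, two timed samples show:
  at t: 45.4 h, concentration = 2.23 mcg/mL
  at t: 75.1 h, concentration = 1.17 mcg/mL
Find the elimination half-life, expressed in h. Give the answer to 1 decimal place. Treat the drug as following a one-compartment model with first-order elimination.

k = ln(C₁/C₂) / (t₂ − t₁) = ln(2.23/1.17) / (75.1 − 45.4)
  = 0.6450 / 29.70 = 0.02172 h⁻¹
t½ = ln2 / k = 0.693147 / 0.02172 = 31.91 h

31.9 h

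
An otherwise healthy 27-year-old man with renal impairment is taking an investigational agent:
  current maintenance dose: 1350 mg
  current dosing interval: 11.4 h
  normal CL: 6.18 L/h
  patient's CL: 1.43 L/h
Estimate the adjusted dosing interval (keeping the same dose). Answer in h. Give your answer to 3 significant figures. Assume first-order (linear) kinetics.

49.3 h

To keep the same average steady-state level, dosing rate must scale with clearance.
CL ratio = 1.43 / 6.18 = 0.2314
New interval (same dose) = 11.4 / 0.2314 = 49.27 h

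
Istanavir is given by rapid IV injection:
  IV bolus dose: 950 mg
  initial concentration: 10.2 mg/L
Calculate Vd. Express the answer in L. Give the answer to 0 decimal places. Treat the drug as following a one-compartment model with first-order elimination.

93 L

Vd = Dose / C₀ = 950.0 / 10.2 = 93.14 L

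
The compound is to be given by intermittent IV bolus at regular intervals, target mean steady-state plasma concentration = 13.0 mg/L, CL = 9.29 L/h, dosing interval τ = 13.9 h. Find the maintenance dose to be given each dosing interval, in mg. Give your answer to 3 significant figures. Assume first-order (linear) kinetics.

At steady state, Dose/τ = Css × CL.
Dose = Css × CL × τ = 13.0 × 9.290 × 13.9 = 1679 mg

1680 mg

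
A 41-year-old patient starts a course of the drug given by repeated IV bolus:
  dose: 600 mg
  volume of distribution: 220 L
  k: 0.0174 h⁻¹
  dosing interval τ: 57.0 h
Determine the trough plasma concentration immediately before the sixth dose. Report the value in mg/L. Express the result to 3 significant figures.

C₀ per dose = Dose / Vd = 600 / 220 = 2.727 mg/L
Fraction remaining after one interval: r = e^(−kτ) = e^(−0.01740 × 57.0) = 0.3709
Before dose 6, 5 doses have been given (aged 1τ, 2τ, 3τ, 4τ, 5τ).
C_trough = C₀ × (r + r² + … + r^5) = C₀ × r(1−r^5)/(1−r)
        = 2.727 × 0.3709 × (1 − 0.007019) / (1 − 0.3709) = 1.596 mg/L

1.60 mg/L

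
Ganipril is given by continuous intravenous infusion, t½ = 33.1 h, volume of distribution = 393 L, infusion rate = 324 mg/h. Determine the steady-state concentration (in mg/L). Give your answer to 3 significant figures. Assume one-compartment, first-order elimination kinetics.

39.4 mg/L

k = ln2 / t½ = 0.693147 / 33.1 = 0.02094 h⁻¹
CL = k × Vd = 0.02094 × 393 = 8.229 L/h
At steady state Css = R₀ / CL = 324 / 8.229 = 39.37 mg/L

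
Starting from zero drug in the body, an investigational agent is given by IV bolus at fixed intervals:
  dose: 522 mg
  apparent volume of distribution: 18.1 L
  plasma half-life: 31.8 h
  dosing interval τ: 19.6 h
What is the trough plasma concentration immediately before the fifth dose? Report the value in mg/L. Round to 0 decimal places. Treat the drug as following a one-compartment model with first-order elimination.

C₀ per dose = Dose / Vd = 522 / 18.1 = 28.84 mg/L
k = ln2 / t½ = 0.693147 / 31.8 = 0.02180 h⁻¹
Fraction remaining after one interval: r = e^(−kτ) = e^(−0.02180 × 19.6) = 0.6523
Before dose 5, 4 doses have been given (aged 1τ, 2τ, 3τ, 4τ).
C_trough = C₀ × (r + r² + … + r^4) = C₀ × r(1−r^4)/(1−r)
        = 28.84 × 0.6523 × (1 − 0.1810) / (1 − 0.6523) = 44.31 mg/L

44 mg/L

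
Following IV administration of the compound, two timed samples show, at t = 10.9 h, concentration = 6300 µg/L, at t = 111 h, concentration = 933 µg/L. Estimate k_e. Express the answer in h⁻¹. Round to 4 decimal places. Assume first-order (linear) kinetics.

k = ln(C₁/C₂) / (t₂ − t₁) = ln(6300/933) / (111 − 10.9)
  = 1.910 / 100.1 = 0.01908 h⁻¹

0.0191 h⁻¹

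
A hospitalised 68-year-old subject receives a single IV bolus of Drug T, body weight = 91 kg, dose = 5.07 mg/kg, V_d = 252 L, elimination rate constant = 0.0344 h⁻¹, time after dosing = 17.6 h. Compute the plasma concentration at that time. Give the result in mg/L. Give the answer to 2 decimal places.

1.00 mg/L

Total dose = 5.07 × 91 = 461.4 mg
C₀ = Dose / Vd = 461.4 / 252 = 1.831 mg/L
C = C₀ · e^(−k·t) = 1.831 × e^(−0.03440 × 17.6)
  = 1.831 × 0.5458 = 0.9994 mg/L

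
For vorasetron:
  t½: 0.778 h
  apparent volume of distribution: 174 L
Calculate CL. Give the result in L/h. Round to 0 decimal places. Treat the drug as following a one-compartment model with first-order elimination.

k = ln2 / t½ = 0.693147 / 0.778 = 0.8909 h⁻¹
CL = k × Vd = 0.8909 × 174 = 155.0 L/h

155 L/h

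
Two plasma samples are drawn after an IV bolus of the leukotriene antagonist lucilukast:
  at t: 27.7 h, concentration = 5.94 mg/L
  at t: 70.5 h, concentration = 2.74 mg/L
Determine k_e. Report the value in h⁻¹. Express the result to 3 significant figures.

k = ln(C₁/C₂) / (t₂ − t₁) = ln(5.94/2.74) / (70.5 − 27.7)
  = 0.7738 / 42.80 = 0.01808 h⁻¹

0.0181 h⁻¹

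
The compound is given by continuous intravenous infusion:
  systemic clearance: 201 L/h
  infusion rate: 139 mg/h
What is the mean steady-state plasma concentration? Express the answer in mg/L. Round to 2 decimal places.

At steady state Css = R₀ / CL = 139 / 201.0 = 0.6915 mg/L

0.69 mg/L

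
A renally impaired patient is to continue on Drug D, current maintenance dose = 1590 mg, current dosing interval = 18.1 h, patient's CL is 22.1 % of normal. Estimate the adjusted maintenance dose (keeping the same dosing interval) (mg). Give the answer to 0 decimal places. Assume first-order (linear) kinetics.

351 mg

To keep the same average steady-state level, dosing rate must scale with clearance.
CL ratio = 22.1 / 100 = 0.2210
New dose (same interval) = 1590 × 0.2210 = 351.4 mg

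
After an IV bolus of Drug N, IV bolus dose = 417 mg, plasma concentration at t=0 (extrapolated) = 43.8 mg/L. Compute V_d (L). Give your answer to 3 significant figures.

9.52 L

Vd = Dose / C₀ = 417.0 / 43.8 = 9.521 L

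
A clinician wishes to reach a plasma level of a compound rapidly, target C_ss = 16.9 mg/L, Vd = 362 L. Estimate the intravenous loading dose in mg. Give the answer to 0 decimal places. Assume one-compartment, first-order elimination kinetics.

LD = Css × Vd = 16.9 × 362 = 6118 mg

6118 mg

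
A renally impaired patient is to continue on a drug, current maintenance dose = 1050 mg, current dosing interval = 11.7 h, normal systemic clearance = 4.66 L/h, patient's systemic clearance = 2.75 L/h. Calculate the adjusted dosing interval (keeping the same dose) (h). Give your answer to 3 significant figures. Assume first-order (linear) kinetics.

19.8 h

To keep the same average steady-state level, dosing rate must scale with clearance.
CL ratio = 2.75 / 4.66 = 0.5901
New interval (same dose) = 11.7 / 0.5901 = 19.83 h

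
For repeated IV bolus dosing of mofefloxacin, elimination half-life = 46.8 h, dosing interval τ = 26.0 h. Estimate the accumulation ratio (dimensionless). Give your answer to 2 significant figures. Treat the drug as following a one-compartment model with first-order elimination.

3.1

k = ln2 / t½ = 0.693147 / 46.8 = 0.01481 h⁻¹
e^(−kτ) = e^(−0.01481 × 26.0) = 0.6804
Accumulation ratio R = 1 / (1 − e^(−kτ)) = 1 / (1 − 0.6804) = 3.129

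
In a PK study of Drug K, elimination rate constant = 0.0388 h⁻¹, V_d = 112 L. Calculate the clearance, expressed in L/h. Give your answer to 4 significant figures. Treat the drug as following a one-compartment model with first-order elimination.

4.346 L/h

CL = k × Vd = 0.0388 × 112 = 4.346 L/h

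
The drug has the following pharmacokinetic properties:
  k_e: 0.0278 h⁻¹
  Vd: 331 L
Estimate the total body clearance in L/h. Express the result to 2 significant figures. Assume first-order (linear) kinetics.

9.2 L/h

CL = k × Vd = 0.0278 × 331 = 9.202 L/h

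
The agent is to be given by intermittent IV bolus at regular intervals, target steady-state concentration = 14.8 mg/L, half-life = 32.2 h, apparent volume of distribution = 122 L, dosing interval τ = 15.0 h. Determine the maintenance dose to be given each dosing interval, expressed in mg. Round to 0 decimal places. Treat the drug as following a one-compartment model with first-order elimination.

583 mg

k = ln2 / t½ = 0.693147 / 32.2 = 0.02153 h⁻¹
CL = k × Vd = 0.02153 × 122 = 2.627 L/h
At steady state, Dose/τ = Css × CL.
Dose = Css × CL × τ = 14.8 × 2.627 × 15.0 = 583.2 mg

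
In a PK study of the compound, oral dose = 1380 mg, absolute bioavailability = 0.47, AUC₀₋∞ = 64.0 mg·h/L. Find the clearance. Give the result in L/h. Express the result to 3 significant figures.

CL = F·Dose / AUC = 0.47 × 1380 / 64.0 = 10.13 L/h

10.1 L/h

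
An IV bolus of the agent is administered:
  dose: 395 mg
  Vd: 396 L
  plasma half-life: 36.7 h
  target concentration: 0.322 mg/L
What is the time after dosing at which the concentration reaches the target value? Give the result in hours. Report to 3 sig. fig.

59.9 h

C₀ = Dose / Vd = 395.0 / 396 = 0.9975 mg/L
k = ln2 / t½ = 0.693147 / 36.7 = 0.01889 h⁻¹
t = ln(C₀ / C) / k = ln(0.9975 / 0.322) / 0.01889
  = ln(3.098) / 0.01889 = 1.131 / 0.01889 = 59.87 h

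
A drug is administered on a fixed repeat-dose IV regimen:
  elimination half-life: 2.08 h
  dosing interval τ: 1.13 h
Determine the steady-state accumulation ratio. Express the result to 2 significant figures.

3.2

k = ln2 / t½ = 0.693147 / 2.08 = 0.3332 h⁻¹
e^(−kτ) = e^(−0.3332 × 1.13) = 0.6862
Accumulation ratio R = 1 / (1 − e^(−kτ)) = 1 / (1 − 0.6862) = 3.187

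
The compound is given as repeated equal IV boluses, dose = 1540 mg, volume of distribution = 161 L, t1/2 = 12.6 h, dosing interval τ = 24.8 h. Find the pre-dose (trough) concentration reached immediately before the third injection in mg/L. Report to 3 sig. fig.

3.07 mg/L

C₀ per dose = Dose / Vd = 1540 / 161 = 9.565 mg/L
k = ln2 / t½ = 0.693147 / 12.6 = 0.05501 h⁻¹
Fraction remaining after one interval: r = e^(−kτ) = e^(−0.05501 × 24.8) = 0.2556
Before dose 3, 2 doses have been given (aged 1τ, 2τ).
C_trough = C₀ × (r + r²) = 9.565 × (0.2556 + 0.06533) = 3.070 mg/L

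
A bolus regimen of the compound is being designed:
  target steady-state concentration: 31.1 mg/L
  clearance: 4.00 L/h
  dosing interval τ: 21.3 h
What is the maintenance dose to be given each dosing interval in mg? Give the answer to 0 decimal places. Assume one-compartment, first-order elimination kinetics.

2650 mg

At steady state, Dose/τ = Css × CL.
Dose = Css × CL × τ = 31.1 × 4.000 × 21.3 = 2650 mg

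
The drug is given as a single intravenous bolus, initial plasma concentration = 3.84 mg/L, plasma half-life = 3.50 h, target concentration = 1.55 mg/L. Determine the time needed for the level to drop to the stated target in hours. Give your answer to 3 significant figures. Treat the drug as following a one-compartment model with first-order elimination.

4.58 h

k = ln2 / t½ = 0.693147 / 3.50 = 0.1980 h⁻¹
t = ln(C₀ / C) / k = ln(3.840 / 1.55) / 0.1980
  = ln(2.477) / 0.1980 = 0.9070 / 0.1980 = 4.581 h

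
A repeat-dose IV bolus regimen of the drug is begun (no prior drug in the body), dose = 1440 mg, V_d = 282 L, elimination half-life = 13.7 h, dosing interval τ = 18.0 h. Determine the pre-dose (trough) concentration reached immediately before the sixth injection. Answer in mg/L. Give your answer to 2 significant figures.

3.4 mg/L

C₀ per dose = Dose / Vd = 1440 / 282 = 5.106 mg/L
k = ln2 / t½ = 0.693147 / 13.7 = 0.05059 h⁻¹
Fraction remaining after one interval: r = e^(−kτ) = e^(−0.05059 × 18.0) = 0.4023
Before dose 6, 5 doses have been given (aged 1τ, 2τ, 3τ, 4τ, 5τ).
C_trough = C₀ × (r + r² + … + r^5) = C₀ × r(1−r^5)/(1−r)
        = 5.106 × 0.4023 × (1 − 0.01054) / (1 − 0.4023) = 3.401 mg/L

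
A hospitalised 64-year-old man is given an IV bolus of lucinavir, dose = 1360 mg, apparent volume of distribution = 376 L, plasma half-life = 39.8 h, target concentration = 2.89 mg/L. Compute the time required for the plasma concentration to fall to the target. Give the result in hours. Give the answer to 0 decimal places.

13 h

C₀ = Dose / Vd = 1360 / 376 = 3.617 mg/L
k = ln2 / t½ = 0.693147 / 39.8 = 0.01742 h⁻¹
t = ln(C₀ / C) / k = ln(3.617 / 2.89) / 0.01742
  = ln(1.252) / 0.01742 = 0.2247 / 0.01742 = 12.90 h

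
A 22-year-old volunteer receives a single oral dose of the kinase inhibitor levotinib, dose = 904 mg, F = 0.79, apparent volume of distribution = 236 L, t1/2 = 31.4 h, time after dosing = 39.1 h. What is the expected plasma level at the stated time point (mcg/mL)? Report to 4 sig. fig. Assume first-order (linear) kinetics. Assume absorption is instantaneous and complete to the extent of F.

Amount reaching circulation = F × Dose = 0.79 × 904.0 = 714.2 mg
C₀ = F·Dose / Vd = 714.2 / 236 = 3.026 mg/L
k = ln2 / t½ = 0.693147 / 31.4 = 0.02207 h⁻¹
C = C₀ · e^(−k·t) = 3.026 × e^(−0.02207 × 39.1)
  = 3.026 × 0.4219 = 1.277 mg/L
(1.277 mg/L = 1.277 mcg/mL)

1.277 mcg/mL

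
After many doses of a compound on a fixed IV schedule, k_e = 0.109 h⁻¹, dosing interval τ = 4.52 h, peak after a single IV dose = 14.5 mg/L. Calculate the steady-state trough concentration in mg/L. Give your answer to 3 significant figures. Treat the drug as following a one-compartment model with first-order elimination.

e^(−kτ) = e^(−0.1090 × 4.52) = 0.6110
Accumulation ratio R = 1 / (1 − e^(−kτ)) = 1 / (1 − 0.6110) = 2.571
Steady-state trough = C₀ × R × e^(−kτ) = 14.5 × 2.571 × 0.6110 = 22.78 mg/L

22.8 mg/L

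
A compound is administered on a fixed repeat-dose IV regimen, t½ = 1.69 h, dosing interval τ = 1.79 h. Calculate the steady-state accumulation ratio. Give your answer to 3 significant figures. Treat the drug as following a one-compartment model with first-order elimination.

1.92

k = ln2 / t½ = 0.693147 / 1.69 = 0.4101 h⁻¹
e^(−kτ) = e^(−0.4101 × 1.79) = 0.4799
Accumulation ratio R = 1 / (1 − e^(−kτ)) = 1 / (1 − 0.4799) = 1.923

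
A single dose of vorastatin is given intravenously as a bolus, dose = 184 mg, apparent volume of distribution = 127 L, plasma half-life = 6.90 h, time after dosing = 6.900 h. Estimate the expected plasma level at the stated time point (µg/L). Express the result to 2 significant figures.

C₀ = Dose / Vd = 184.0 / 127 = 1.449 mg/L
k = ln2 / t½ = 0.693147 / 6.90 = 0.1005 h⁻¹
t / t½ = 6.900 / 6.90 = 1 half-lives
C = C₀ × (1/2)^1 = 1.449 × 0.5000 = 0.7245 mg/L
Convert: 0.7245 mg/L × 1000 = 724.5 µg/L

720 µg/L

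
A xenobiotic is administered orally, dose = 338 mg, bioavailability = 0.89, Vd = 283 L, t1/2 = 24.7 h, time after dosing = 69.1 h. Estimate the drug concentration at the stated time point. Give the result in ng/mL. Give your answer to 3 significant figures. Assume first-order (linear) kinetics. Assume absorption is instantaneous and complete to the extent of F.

153 ng/mL

Amount reaching circulation = F × Dose = 0.89 × 338.0 = 300.8 mg
C₀ = F·Dose / Vd = 300.8 / 283 = 1.063 mg/L
k = ln2 / t½ = 0.693147 / 24.7 = 0.02806 h⁻¹
C = C₀ · e^(−k·t) = 1.063 × e^(−0.02806 × 69.1)
  = 1.063 × 0.1439 = 0.1530 mg/L
Convert: 0.1530 mg/L × 1000 = 153.0 ng/mL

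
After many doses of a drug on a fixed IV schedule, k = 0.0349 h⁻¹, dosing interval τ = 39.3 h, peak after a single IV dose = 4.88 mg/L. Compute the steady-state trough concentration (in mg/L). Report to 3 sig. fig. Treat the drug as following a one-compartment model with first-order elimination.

e^(−kτ) = e^(−0.03490 × 39.3) = 0.2537
Accumulation ratio R = 1 / (1 − e^(−kτ)) = 1 / (1 − 0.2537) = 1.340
Steady-state trough = C₀ × R × e^(−kτ) = 4.88 × 1.340 × 0.2537 = 1.659 mg/L

1.66 mg/L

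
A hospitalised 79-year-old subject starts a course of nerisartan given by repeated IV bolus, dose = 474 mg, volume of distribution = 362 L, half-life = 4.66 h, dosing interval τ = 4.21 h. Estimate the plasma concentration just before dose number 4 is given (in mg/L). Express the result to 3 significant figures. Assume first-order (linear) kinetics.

C₀ per dose = Dose / Vd = 474 / 362 = 1.309 mg/L
k = ln2 / t½ = 0.693147 / 4.66 = 0.1487 h⁻¹
Fraction remaining after one interval: r = e^(−kτ) = e^(−0.1487 × 4.21) = 0.5347
Before dose 4, 3 doses have been given (aged 1τ, 2τ, 3τ).
C_trough = C₀ × (r + r² + … + r^3) = C₀ × r(1−r^3)/(1−r)
        = 1.309 × 0.5347 × (1 − 0.1529) / (1 − 0.5347) = 1.274 mg/L

1.27 mg/L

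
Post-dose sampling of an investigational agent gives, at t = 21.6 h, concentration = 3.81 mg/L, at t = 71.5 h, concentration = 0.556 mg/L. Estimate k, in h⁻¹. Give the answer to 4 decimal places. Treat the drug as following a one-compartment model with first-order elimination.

0.0386 h⁻¹

k = ln(C₁/C₂) / (t₂ − t₁) = ln(3.81/0.556) / (71.5 − 21.6)
  = 1.925 / 49.90 = 0.03858 h⁻¹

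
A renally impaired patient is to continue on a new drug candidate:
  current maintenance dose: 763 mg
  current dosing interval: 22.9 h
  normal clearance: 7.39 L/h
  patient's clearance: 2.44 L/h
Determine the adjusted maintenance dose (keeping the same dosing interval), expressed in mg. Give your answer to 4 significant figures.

To keep the same average steady-state level, dosing rate must scale with clearance.
CL ratio = 2.44 / 7.39 = 0.3302
New dose (same interval) = 763 × 0.3302 = 251.9 mg

251.9 mg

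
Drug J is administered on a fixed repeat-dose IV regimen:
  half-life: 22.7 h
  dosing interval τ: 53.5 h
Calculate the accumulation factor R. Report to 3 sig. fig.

1.24

k = ln2 / t½ = 0.693147 / 22.7 = 0.03054 h⁻¹
e^(−kτ) = e^(−0.03054 × 53.5) = 0.1952
Accumulation ratio R = 1 / (1 − e^(−kτ)) = 1 / (1 − 0.1952) = 1.243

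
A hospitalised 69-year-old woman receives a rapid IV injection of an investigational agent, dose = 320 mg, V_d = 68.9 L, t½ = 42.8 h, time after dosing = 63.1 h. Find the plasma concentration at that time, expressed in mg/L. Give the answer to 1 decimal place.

C₀ = Dose / Vd = 320.0 / 68.9 = 4.644 mg/L
k = ln2 / t½ = 0.693147 / 42.8 = 0.01620 h⁻¹
C = C₀ · e^(−k·t) = 4.644 × e^(−0.01620 × 63.1)
  = 4.644 × 0.3598 = 1.671 mg/L

1.7 mg/L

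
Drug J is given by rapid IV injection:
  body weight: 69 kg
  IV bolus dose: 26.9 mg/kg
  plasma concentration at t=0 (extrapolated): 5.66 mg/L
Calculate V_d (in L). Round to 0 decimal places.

328 L

Dose = 26.9 × 69 = 1856 mg
Vd = Dose / C₀ = 1856 / 5.66 = 327.9 L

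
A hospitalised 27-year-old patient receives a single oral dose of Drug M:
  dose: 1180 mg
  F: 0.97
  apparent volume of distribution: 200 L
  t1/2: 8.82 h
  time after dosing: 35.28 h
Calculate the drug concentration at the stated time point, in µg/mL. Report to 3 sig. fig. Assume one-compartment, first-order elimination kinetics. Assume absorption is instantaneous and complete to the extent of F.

0.358 µg/mL

Amount reaching circulation = F × Dose = 0.97 × 1180 = 1145 mg
C₀ = F·Dose / Vd = 1145 / 200 = 5.725 mg/L
k = ln2 / t½ = 0.693147 / 8.82 = 0.07859 h⁻¹
t / t½ = 35.28 / 8.82 = 4 half-lives
C = C₀ × (1/2)^4 = 5.725 × 0.06250 = 0.3578 mg/L
(0.3578 mg/L = 0.3578 µg/mL)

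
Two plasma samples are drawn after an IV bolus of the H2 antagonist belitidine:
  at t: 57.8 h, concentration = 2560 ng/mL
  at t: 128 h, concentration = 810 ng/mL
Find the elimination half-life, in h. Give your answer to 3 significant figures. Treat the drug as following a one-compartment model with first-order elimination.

42.3 h

k = ln(C₁/C₂) / (t₂ − t₁) = ln(2560/810) / (128 − 57.8)
  = 1.151 / 70.20 = 0.01640 h⁻¹
t½ = ln2 / k = 0.693147 / 0.01640 = 42.27 h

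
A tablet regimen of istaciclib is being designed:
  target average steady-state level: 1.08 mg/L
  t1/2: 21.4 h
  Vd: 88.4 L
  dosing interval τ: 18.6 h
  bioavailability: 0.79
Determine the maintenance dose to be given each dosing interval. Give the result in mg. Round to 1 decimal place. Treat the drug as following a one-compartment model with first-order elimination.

k = ln2 / t½ = 0.693147 / 21.4 = 0.03239 h⁻¹
CL = k × Vd = 0.03239 × 88.4 = 2.863 L/h
At steady state, F × (Dose/τ) = Css × CL.
Dose = Css × CL × τ / F = 1.08 × 2.863 × 18.6 / 0.79 = 72.80 mg

72.8 mg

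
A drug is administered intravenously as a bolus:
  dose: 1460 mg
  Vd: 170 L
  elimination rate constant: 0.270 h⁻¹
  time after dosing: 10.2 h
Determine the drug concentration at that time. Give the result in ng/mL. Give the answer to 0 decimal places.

C₀ = Dose / Vd = 1460 / 170 = 8.588 mg/L
C = C₀ · e^(−k·t) = 8.588 × e^(−0.2700 × 10.2)
  = 8.588 × 0.06367 = 0.5468 mg/L
Convert: 0.5468 mg/L × 1000 = 546.8 ng/mL

547 ng/mL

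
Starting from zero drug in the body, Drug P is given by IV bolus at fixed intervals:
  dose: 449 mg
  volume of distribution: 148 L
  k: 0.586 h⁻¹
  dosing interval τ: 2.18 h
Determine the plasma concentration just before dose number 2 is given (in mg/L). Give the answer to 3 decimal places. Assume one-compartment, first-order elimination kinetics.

0.846 mg/L

C₀ per dose = Dose / Vd = 449 / 148 = 3.034 mg/L
Fraction remaining after one interval: r = e^(−kτ) = e^(−0.5860 × 2.18) = 0.2787
Before dose 2, 1 dose has been given (aged 1τ).
C_trough = C₀ × r = 3.034 × 0.2787 = 0.8456 mg/L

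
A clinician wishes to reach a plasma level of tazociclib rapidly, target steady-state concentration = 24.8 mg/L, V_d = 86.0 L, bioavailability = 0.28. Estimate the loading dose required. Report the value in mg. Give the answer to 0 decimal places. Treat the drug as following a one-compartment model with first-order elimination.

7617 mg

LD = Css × Vd / F = 24.8 × 86.0 / 0.28 = 7617 mg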